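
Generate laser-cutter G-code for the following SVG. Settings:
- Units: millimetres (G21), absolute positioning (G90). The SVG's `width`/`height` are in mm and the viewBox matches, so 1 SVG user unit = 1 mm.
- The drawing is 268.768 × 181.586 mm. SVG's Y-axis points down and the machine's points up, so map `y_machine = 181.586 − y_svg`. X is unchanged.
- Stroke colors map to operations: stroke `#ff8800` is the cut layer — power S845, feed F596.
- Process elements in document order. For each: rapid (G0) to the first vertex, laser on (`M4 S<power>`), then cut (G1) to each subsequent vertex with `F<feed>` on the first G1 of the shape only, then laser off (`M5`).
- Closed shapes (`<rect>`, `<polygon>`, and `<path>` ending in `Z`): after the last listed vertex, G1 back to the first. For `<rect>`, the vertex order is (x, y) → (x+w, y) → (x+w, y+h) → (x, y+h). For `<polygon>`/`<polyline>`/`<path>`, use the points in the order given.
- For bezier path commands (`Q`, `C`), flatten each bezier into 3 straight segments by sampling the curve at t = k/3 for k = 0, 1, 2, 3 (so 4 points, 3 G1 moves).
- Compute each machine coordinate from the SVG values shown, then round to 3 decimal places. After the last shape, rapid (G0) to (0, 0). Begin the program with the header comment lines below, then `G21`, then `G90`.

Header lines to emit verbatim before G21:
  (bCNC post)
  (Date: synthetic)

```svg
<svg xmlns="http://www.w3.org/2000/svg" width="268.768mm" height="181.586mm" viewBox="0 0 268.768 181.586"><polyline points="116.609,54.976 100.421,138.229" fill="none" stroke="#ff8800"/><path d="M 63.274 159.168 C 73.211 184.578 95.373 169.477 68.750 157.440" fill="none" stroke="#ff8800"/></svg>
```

(bCNC post)
(Date: synthetic)
G21
G90
G0 X116.609 Y126.610
M4 S845
G1 X100.421 Y43.357 F596
M5
G0 X63.274 Y22.418
M4 S845
G1 X75.026 Y8.898 F596
G1 X81.371 Y12.702
G1 X68.750 Y24.146
M5
G0 X0.000 Y0.000

1 u = 1 mm; y_m = 181.586 − y.

[1] `<polyline>` line segment, #ff8800→cut S845 F596: (116.609,126.610) → (100.421,43.357)

[2] `<path>` cubic bezier, #ff8800→cut S845 F596: (63.274,22.418) → (75.026,8.898) → (81.371,12.702) → (68.750,24.146)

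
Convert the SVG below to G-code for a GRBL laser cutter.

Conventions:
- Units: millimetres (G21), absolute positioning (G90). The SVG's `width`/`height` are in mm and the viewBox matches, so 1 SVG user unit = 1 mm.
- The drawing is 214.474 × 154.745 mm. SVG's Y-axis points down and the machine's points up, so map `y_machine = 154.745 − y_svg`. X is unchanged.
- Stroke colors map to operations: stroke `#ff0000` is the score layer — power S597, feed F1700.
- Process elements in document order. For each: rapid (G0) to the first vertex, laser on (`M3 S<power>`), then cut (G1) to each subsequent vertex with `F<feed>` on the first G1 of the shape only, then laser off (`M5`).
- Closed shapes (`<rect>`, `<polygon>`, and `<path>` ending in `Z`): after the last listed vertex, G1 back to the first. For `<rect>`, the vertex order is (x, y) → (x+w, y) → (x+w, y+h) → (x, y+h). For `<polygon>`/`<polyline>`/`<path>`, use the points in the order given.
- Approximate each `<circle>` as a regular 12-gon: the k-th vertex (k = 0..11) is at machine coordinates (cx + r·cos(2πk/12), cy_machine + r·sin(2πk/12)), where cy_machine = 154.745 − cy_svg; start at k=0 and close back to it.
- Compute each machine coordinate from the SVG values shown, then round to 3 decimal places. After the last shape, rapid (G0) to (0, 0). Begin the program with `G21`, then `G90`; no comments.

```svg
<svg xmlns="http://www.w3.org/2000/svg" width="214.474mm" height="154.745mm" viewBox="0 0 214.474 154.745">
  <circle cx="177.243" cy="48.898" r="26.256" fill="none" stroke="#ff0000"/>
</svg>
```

Since the viewBox matches the mm dimensions, user units are millimetres directly. The only transform is the Y-flip y_m = 154.745 − y_svg.

Shape 1 is a circle drawn with `<circle>`. Its stroke #ff0000 means score at S597, F1700. After flipping Y the toolpath is (203.499,105.847) → (199.981,118.975) → (190.371,128.585) → (177.243,132.103) → (164.115,128.585) → (154.505,118.975) → (150.987,105.847) → (154.505,92.719) → (164.115,83.109) → (177.243,79.591) → (190.371,83.109) → (199.981,92.719) → (203.499,105.847), returning to the start.

G21
G90
G0 X203.499 Y105.847
M3 S597
G1 X199.981 Y118.975 F1700
G1 X190.371 Y128.585
G1 X177.243 Y132.103
G1 X164.115 Y128.585
G1 X154.505 Y118.975
G1 X150.987 Y105.847
G1 X154.505 Y92.719
G1 X164.115 Y83.109
G1 X177.243 Y79.591
G1 X190.371 Y83.109
G1 X199.981 Y92.719
G1 X203.499 Y105.847
M5
G0 X0.000 Y0.000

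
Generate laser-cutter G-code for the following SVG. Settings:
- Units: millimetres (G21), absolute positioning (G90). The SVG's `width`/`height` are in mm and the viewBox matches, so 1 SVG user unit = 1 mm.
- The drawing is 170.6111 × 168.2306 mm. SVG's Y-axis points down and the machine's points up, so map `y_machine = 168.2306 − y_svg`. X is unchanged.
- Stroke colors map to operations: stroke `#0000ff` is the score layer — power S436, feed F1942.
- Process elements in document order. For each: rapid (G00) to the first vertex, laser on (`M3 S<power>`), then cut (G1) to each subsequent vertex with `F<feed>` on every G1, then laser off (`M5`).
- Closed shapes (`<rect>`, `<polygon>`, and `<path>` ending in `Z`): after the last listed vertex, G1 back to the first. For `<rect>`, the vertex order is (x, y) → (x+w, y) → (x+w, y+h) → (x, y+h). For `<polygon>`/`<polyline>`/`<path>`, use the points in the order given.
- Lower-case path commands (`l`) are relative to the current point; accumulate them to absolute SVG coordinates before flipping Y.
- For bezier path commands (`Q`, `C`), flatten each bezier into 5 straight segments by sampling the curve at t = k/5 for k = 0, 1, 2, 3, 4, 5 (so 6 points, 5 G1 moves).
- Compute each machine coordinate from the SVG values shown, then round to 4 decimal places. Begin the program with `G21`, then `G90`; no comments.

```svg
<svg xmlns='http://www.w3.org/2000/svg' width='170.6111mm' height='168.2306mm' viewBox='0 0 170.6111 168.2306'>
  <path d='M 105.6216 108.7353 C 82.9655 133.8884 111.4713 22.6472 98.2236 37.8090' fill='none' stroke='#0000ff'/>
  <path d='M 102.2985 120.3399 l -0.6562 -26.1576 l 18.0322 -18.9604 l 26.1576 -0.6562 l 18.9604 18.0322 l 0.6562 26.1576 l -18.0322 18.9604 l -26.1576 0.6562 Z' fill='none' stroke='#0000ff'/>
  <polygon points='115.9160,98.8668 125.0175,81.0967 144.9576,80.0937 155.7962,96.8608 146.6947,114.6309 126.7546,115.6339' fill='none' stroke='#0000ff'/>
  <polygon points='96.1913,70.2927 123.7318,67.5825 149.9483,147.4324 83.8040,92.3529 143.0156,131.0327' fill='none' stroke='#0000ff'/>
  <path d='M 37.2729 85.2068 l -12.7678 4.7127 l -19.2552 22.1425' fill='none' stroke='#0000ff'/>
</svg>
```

1 u = 1 mm; y_m = 168.2306 − y.

[1] `<path>` cubic bezier, #0000ff→score S436 F1942: (105.6216,59.4953) → (97.4240,58.6684) → (97.0454,77.9618) → (100.0257,104.7613) → (101.9051,126.4527) → (98.2236,130.4216)

[2] `<path>` regular polygon, #0000ff→score S436 F1942: (102.2985,47.8907) → (101.6423,74.0483) → (119.6745,93.0087) → (145.8321,93.6649) → (164.7925,75.6327) → (165.4487,49.4751) → (147.4165,30.5147) → (121.2589,29.8585) → (102.2985,47.8907) (closed)

[3] `<polygon>` regular polygon, #0000ff→score S436 F1942: (115.9160,69.3638) → (125.0175,87.1339) → (144.9576,88.1369) → (155.7962,71.3698) → (146.6947,53.5997) → (126.7546,52.5967) → (115.9160,69.3638) (closed)

[4] `<polygon>` closed polygon, #0000ff→score S436 F1942: (96.1913,97.9379) → (123.7318,100.6481) → (149.9483,20.7982) → (83.8040,75.8777) → (143.0156,37.1979) → (96.1913,97.9379) (closed)

[5] `<path>` open polyline, #0000ff→score S436 F1942: (37.2729,83.0238) → (24.5051,78.3111) → (5.2499,56.1686)

G21
G90
G00 X105.6216 Y59.4953
M3 S436
G1 X97.4240 Y58.6684 F1942
G1 X97.0454 Y77.9618 F1942
G1 X100.0257 Y104.7613 F1942
G1 X101.9051 Y126.4527 F1942
G1 X98.2236 Y130.4216 F1942
M5
G00 X102.2985 Y47.8907
M3 S436
G1 X101.6423 Y74.0483 F1942
G1 X119.6745 Y93.0087 F1942
G1 X145.8321 Y93.6649 F1942
G1 X164.7925 Y75.6327 F1942
G1 X165.4487 Y49.4751 F1942
G1 X147.4165 Y30.5147 F1942
G1 X121.2589 Y29.8585 F1942
G1 X102.2985 Y47.8907 F1942
M5
G00 X115.9160 Y69.3638
M3 S436
G1 X125.0175 Y87.1339 F1942
G1 X144.9576 Y88.1369 F1942
G1 X155.7962 Y71.3698 F1942
G1 X146.6947 Y53.5997 F1942
G1 X126.7546 Y52.5967 F1942
G1 X115.9160 Y69.3638 F1942
M5
G00 X96.1913 Y97.9379
M3 S436
G1 X123.7318 Y100.6481 F1942
G1 X149.9483 Y20.7982 F1942
G1 X83.8040 Y75.8777 F1942
G1 X143.0156 Y37.1979 F1942
G1 X96.1913 Y97.9379 F1942
M5
G00 X37.2729 Y83.0238
M3 S436
G1 X24.5051 Y78.3111 F1942
G1 X5.2499 Y56.1686 F1942
M5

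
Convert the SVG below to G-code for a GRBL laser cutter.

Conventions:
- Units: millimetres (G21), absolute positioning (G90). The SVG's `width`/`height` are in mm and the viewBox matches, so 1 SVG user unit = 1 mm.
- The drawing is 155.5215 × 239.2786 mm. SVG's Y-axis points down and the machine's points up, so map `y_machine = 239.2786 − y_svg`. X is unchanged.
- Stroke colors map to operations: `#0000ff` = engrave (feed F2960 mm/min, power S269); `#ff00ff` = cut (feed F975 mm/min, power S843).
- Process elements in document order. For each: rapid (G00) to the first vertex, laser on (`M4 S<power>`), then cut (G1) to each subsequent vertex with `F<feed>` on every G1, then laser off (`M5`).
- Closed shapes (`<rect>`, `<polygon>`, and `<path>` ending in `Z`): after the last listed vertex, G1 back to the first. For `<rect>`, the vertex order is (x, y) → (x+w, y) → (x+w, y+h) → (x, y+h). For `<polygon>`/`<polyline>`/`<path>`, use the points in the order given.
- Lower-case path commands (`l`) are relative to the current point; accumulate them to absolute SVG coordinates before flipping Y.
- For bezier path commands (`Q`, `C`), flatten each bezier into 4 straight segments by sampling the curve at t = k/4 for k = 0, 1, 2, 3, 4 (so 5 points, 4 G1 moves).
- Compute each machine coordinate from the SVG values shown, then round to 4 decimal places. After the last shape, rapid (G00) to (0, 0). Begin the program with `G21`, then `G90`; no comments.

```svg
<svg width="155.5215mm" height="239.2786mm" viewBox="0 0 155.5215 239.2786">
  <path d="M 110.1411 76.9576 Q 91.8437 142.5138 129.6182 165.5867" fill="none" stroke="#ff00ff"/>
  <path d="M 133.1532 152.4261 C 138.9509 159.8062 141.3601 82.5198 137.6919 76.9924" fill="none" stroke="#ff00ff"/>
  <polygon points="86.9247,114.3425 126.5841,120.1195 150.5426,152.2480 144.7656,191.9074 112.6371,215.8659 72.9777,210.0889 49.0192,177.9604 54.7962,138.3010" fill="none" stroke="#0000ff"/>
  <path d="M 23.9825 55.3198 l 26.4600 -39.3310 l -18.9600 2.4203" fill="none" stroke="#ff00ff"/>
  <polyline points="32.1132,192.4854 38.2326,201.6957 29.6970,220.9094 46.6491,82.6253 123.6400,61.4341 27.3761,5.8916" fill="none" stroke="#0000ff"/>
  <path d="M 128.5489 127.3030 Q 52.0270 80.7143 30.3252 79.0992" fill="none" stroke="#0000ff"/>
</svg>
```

G21
G90
G00 X110.1411 Y162.3210
M4 S843
G1 X104.4969 Y132.1981 F975
G1 X105.8617 Y107.3856 F975
G1 X114.2354 Y87.8836 F975
G1 X129.6182 Y73.6919 F975
M5
G00 X133.1532 Y86.8525
M4 S843
G1 X136.8241 Y94.7482 F975
G1 X138.9723 Y119.7290 F975
G1 X139.3456 Y147.1300 F975
G1 X137.6919 Y162.2862 F975
M5
G00 X86.9247 Y124.9361
M4 S269
G1 X126.5841 Y119.1591 F2960
G1 X150.5426 Y87.0306 F2960
G1 X144.7656 Y47.3712 F2960
G1 X112.6371 Y23.4127 F2960
G1 X72.9777 Y29.1897 F2960
G1 X49.0192 Y61.3182 F2960
G1 X54.7962 Y100.9776 F2960
G1 X86.9247 Y124.9361 F2960
M5
G00 X23.9825 Y183.9588
M4 S843
G1 X50.4425 Y223.2898 F975
G1 X31.4825 Y220.8695 F975
M5
G00 X32.1132 Y46.7932
M4 S269
G1 X38.2326 Y37.5829 F2960
G1 X29.6970 Y18.3692 F2960
G1 X46.6491 Y156.6533 F2960
G1 X123.6400 Y177.8445 F2960
G1 X27.3761 Y233.3870 F2960
M5
G00 X128.5489 Y111.9756
M4 S269
G1 X93.7142 Y132.4591 F2960
G1 X65.7320 Y147.3209 F2960
G1 X44.6024 Y156.5610 F2960
G1 X30.3252 Y160.1794 F2960
M5
G00 X0.0000 Y0.0000

Since the viewBox matches the mm dimensions, user units are millimetres directly. The only transform is the Y-flip y_m = 239.2786 − y_svg.

Shape 1 is a quadratic bezier drawn with `<path>`. Its stroke #ff00ff means cut at S843, F975. After flipping Y the toolpath is (110.1411,162.3210) → (104.4969,132.1981) → (105.8617,107.3856) → (114.2354,87.8836) → (129.6182,73.6919).

Shape 2 is a cubic bezier drawn with `<path>`. Its stroke #ff00ff means cut at S843, F975. After flipping Y the toolpath is (133.1532,86.8525) → (136.8241,94.7482) → (138.9723,119.7290) → (139.3456,147.1300) → (137.6919,162.2862).

Shape 3 is a regular polygon drawn with `<polygon>`. Its stroke #0000ff means engrave at S269, F2960. After flipping Y the toolpath is (86.9247,124.9361) → (126.5841,119.1591) → (150.5426,87.0306) → (144.7656,47.3712) → (112.6371,23.4127) → (72.9777,29.1897) → (49.0192,61.3182) → (54.7962,100.9776) → (86.9247,124.9361), returning to the start.

Shape 4 is a open polyline drawn with `<path>`. Its stroke #ff00ff means cut at S843, F975. After flipping Y the toolpath is (23.9825,183.9588) → (50.4425,223.2898) → (31.4825,220.8695).

Shape 5 is a open polyline drawn with `<polyline>`. Its stroke #0000ff means engrave at S269, F2960. After flipping Y the toolpath is (32.1132,46.7932) → (38.2326,37.5829) → (29.6970,18.3692) → (46.6491,156.6533) → (123.6400,177.8445) → (27.3761,233.3870).

Shape 6 is a quadratic bezier drawn with `<path>`. Its stroke #0000ff means engrave at S269, F2960. After flipping Y the toolpath is (128.5489,111.9756) → (93.7142,132.4591) → (65.7320,147.3209) → (44.6024,156.5610) → (30.3252,160.1794).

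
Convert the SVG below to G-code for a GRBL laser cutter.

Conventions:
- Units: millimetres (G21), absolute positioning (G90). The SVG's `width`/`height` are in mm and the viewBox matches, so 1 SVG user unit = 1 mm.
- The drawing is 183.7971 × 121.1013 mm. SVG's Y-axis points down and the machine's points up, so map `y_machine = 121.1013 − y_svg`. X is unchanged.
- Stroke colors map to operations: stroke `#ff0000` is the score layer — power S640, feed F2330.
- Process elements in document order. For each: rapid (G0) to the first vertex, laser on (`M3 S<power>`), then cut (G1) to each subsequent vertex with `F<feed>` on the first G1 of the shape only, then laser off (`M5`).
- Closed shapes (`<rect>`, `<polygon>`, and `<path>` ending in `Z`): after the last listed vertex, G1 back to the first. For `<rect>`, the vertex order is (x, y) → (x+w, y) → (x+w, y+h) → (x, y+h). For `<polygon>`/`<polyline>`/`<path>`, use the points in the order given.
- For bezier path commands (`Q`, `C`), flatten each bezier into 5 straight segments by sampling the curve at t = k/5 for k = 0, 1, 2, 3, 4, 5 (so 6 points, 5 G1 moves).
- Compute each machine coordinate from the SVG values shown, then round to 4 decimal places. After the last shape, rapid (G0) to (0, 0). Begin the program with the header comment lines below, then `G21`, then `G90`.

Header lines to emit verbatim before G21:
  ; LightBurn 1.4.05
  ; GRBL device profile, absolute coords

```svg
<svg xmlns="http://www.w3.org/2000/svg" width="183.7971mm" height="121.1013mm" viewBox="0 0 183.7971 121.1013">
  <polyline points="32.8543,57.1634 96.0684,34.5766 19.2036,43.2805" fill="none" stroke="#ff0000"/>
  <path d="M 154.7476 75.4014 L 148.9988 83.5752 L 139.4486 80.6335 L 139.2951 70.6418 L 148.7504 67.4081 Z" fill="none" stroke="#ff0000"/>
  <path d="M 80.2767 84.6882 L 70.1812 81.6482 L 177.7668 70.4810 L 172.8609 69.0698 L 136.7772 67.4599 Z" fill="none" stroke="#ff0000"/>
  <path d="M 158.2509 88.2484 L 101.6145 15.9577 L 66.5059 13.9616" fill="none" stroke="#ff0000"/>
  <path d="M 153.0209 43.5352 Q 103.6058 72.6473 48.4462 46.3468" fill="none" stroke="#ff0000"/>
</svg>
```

; LightBurn 1.4.05
; GRBL device profile, absolute coords
G21
G90
G0 X32.8543 Y63.9379
M3 S640
G1 X96.0684 Y86.5247 F2330
G1 X19.2036 Y77.8208
M5
G0 X154.7476 Y45.6999
M3 S640
G1 X148.9988 Y37.5261 F2330
G1 X139.4486 Y40.4678
G1 X139.2951 Y50.4595
G1 X148.7504 Y53.6932
G1 X154.7476 Y45.6999
M5
G0 X80.2767 Y36.4131
M3 S640
G1 X70.1812 Y39.4531 F2330
G1 X177.7668 Y50.6203
G1 X172.8609 Y52.0315
G1 X136.7772 Y53.6414
G1 X80.2767 Y36.4131
M5
G0 X158.2509 Y32.8529
M3 S640
G1 X101.6145 Y105.1436 F2330
G1 X66.5059 Y107.1397
M5
G0 X153.0209 Y77.5661
M3 S640
G1 X133.0251 Y68.1378 F2330
G1 X112.5697 Y63.1424
G1 X91.6548 Y62.5801
G1 X70.2803 Y66.4508
G1 X48.4462 Y74.7545
M5
G0 X0.0000 Y0.0000

viewBox `0 0 183.7971 121.1013` with mm width/height → 1 unit = 1 mm. Flip: y_m = 121.1013 − y_svg.

**Shape 1** — `<polyline>` open polyline, stroke `#ff0000` → score (S640, F2330). Machine vertices: (32.8543,63.9379) → (96.0684,86.5247) → (19.2036,77.8208). Open path.

**Shape 2** — `<path>` regular polygon, stroke `#ff0000` → score (S640, F2330). Machine vertices: (154.7476,45.6999) → (148.9988,37.5261) → (139.4486,40.4678) → (139.2951,50.4595) → (148.7504,53.6932) → (154.7476,45.6999). Closed: final G1 returns to the first vertex.

**Shape 3** — `<path>` closed polygon, stroke `#ff0000` → score (S640, F2330). Machine vertices: (80.2767,36.4131) → (70.1812,39.4531) → (177.7668,50.6203) → (172.8609,52.0315) → (136.7772,53.6414) → (80.2767,36.4131). Closed: final G1 returns to the first vertex.

**Shape 4** — `<path>` open polyline, stroke `#ff0000` → score (S640, F2330). Machine vertices: (158.2509,32.8529) → (101.6145,105.1436) → (66.5059,107.1397). Open path.

**Shape 5** — `<path>` quadratic bezier, stroke `#ff0000` → score (S640, F2330). Control points (SVG): P0=(153.0209,43.5352), P1=(103.6058,72.6473), P2=(48.4462,46.3468); sampled at t=k/5. Machine vertices: (153.0209,77.5661) → (133.0251,68.1378) → (112.5697,63.1424) → (91.6548,62.5801) → (70.2803,66.4508) → (48.4462,74.7545). Open path.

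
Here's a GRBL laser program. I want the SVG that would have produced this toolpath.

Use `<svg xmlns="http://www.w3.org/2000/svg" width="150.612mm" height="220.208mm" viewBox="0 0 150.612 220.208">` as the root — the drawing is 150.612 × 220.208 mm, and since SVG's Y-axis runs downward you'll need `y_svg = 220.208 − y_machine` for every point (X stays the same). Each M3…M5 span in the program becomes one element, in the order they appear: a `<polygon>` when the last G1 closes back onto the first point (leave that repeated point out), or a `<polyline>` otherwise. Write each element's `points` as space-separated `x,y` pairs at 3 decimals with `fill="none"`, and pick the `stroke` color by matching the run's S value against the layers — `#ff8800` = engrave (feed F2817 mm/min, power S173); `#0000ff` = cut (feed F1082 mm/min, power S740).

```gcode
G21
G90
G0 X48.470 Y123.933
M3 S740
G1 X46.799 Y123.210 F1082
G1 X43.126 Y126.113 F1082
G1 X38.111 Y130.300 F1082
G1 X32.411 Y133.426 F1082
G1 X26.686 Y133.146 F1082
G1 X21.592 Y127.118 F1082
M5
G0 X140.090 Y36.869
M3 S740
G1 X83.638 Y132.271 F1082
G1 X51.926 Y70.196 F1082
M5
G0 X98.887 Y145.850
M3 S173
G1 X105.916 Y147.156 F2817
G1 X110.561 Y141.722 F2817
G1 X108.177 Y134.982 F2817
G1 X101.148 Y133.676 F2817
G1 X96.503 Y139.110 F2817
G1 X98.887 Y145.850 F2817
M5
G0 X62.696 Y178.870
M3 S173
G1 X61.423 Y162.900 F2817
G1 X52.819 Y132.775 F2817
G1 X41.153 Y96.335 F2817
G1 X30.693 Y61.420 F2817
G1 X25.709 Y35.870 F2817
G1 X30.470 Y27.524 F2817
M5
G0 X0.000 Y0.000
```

Each laser-on run becomes one SVG element. Flip Y back into SVG space with y_svg = 220.208 − y_machine.

Run 1: S740 ⇒ cut layer `#0000ff`. The run is open, so emit a `<polyline>` with points (Y-flipped): 48.470,96.275 46.799,96.998 43.126,94.095 38.111,89.908 32.411,86.782 26.686,87.062 21.592,93.090.

Run 2: S740 ⇒ cut layer `#0000ff`. The run is open, so emit a `<polyline>` with points (Y-flipped): 140.090,183.339 83.638,87.937 51.926,150.012.

Run 3: the run's S173 means `#ff8800` (engrave). The run returns to its start, so emit a `<polygon>` with points (Y-flipped): 98.887,74.358 105.916,73.052 110.561,78.486 108.177,85.226 101.148,86.532 96.503,81.098.

Run 4: the run's S173 means `#ff8800` (engrave). The run is open, so emit a `<polyline>` with points (Y-flipped): 62.696,41.338 61.423,57.308 52.819,87.433 41.153,123.873 30.693,158.788 25.709,184.338 30.470,192.684.

<svg xmlns="http://www.w3.org/2000/svg" width="150.612mm" height="220.208mm" viewBox="0 0 150.612 220.208">
  <polyline points="48.470,96.275 46.799,96.998 43.126,94.095 38.111,89.908 32.411,86.782 26.686,87.062 21.592,93.090" fill="none" stroke="#0000ff"/>
  <polyline points="140.090,183.339 83.638,87.937 51.926,150.012" fill="none" stroke="#0000ff"/>
  <polygon points="98.887,74.358 105.916,73.052 110.561,78.486 108.177,85.226 101.148,86.532 96.503,81.098" fill="none" stroke="#ff8800"/>
  <polyline points="62.696,41.338 61.423,57.308 52.819,87.433 41.153,123.873 30.693,158.788 25.709,184.338 30.470,192.684" fill="none" stroke="#ff8800"/>
</svg>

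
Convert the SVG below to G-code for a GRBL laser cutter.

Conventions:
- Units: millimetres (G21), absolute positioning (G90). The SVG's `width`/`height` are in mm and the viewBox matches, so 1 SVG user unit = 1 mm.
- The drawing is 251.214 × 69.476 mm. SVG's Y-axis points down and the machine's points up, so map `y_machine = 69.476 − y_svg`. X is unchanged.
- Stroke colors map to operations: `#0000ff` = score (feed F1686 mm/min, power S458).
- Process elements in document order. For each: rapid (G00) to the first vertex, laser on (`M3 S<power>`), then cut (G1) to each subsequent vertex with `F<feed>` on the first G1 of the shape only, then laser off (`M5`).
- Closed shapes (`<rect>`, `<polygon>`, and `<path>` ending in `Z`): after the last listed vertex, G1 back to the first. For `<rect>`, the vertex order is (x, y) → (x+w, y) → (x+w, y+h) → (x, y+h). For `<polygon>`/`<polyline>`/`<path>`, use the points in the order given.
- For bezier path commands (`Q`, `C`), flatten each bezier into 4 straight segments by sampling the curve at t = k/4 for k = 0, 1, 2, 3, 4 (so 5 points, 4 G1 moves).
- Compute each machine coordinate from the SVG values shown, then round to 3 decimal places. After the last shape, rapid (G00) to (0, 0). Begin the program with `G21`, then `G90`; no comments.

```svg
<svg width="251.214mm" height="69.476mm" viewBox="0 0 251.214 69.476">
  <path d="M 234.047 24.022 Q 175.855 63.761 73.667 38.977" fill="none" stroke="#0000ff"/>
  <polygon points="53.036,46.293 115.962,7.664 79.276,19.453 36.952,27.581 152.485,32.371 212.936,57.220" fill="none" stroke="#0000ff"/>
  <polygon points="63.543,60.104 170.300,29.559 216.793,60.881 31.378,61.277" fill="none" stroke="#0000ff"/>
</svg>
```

G21
G90
G00 X234.047 Y45.454
M3 S458
G1 X202.201 Y29.617 F1686
G1 X164.856 Y21.846
G1 X122.011 Y22.140
G1 X73.667 Y30.499
M5
G00 X53.036 Y23.183
M3 S458
G1 X115.962 Y61.812 F1686
G1 X79.276 Y50.023
G1 X36.952 Y41.895
G1 X152.485 Y37.105
G1 X212.936 Y12.256
G1 X53.036 Y23.183
M5
G00 X63.543 Y9.372
M3 S458
G1 X170.300 Y39.917 F1686
G1 X216.793 Y8.595
G1 X31.378 Y8.199
G1 X63.543 Y9.372
M5
G00 X0.000 Y0.000

1 u = 1 mm; y_m = 69.476 − y.

[1] `<path>` quadratic bezier, #0000ff→score S458 F1686: (234.047,45.454) → (202.201,29.617) → (164.856,21.846) → (122.011,22.140) → (73.667,30.499)

[2] `<polygon>` closed polygon, #0000ff→score S458 F1686: (53.036,23.183) → (115.962,61.812) → (79.276,50.023) → (36.952,41.895) → (152.485,37.105) → (212.936,12.256) → (53.036,23.183) (closed)

[3] `<polygon>` closed polygon, #0000ff→score S458 F1686: (63.543,9.372) → (170.300,39.917) → (216.793,8.595) → (31.378,8.199) → (63.543,9.372) (closed)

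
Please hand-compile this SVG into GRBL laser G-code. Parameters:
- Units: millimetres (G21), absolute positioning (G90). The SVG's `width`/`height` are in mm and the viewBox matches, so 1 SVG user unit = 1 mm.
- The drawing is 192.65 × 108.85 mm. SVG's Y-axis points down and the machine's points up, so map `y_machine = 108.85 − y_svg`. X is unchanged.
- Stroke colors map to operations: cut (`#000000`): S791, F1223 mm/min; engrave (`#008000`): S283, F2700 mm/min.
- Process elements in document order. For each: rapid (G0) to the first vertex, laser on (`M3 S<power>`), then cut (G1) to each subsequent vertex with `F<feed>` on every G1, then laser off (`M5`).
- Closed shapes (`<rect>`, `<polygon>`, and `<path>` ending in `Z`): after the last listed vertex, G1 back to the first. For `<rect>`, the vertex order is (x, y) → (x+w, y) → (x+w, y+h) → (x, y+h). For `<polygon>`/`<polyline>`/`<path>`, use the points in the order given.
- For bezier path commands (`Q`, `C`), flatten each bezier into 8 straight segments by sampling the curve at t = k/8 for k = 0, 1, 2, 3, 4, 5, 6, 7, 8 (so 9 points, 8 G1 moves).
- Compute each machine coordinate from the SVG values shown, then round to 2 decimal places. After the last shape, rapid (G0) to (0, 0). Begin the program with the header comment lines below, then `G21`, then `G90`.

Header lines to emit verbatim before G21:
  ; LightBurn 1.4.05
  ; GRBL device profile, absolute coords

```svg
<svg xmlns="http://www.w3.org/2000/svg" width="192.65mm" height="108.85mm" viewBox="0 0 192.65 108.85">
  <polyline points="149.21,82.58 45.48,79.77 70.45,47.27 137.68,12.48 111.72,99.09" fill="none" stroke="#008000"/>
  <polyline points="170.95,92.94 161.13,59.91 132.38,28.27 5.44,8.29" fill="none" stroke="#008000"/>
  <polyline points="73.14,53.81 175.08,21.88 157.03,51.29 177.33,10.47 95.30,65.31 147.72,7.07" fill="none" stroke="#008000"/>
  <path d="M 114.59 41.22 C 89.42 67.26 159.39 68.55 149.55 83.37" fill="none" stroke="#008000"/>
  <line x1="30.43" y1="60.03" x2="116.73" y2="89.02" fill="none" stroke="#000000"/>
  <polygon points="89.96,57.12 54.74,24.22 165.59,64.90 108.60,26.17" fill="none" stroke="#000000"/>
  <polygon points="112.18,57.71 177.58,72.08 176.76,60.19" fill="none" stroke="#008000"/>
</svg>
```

; LightBurn 1.4.05
; GRBL device profile, absolute coords
G21
G90
G0 X149.21 Y26.27
M3 S283
G1 X45.48 Y29.08 F2700
G1 X70.45 Y61.58 F2700
G1 X137.68 Y96.37 F2700
G1 X111.72 Y9.76 F2700
M5
G0 X170.95 Y15.91
M3 S283
G1 X161.13 Y48.94 F2700
G1 X132.38 Y80.58 F2700
G1 X5.44 Y100.56 F2700
M5
G0 X73.14 Y55.04
M3 S283
G1 X175.08 Y86.97 F2700
G1 X157.03 Y57.56 F2700
G1 X177.33 Y98.38 F2700
G1 X95.30 Y43.54 F2700
G1 X147.72 Y101.78 F2700
M5
G0 X114.59 Y67.63
M3 S283
G1 X109.27 Y58.95 F2700
G1 X110.82 Y52.14 F2700
G1 X117.19 Y46.76 F2700
G1 X126.32 Y42.35 F2700
G1 X136.18 Y38.46 F2700
G1 X144.70 Y34.66 F2700
G1 X149.84 Y30.48 F2700
G1 X149.55 Y25.48 F2700
M5
G0 X30.43 Y48.82
M3 S791
G1 X116.73 Y19.83 F1223
M5
G0 X89.96 Y51.73
M3 S791
G1 X54.74 Y84.63 F1223
G1 X165.59 Y43.95 F1223
G1 X108.60 Y82.68 F1223
G1 X89.96 Y51.73 F1223
M5
G0 X112.18 Y51.14
M3 S283
G1 X177.58 Y36.77 F2700
G1 X176.76 Y48.66 F2700
G1 X112.18 Y51.14 F2700
M5
G0 X0.00 Y0.00

Since the viewBox matches the mm dimensions, user units are millimetres directly. The only transform is the Y-flip y_m = 108.85 − y_svg.

Shape 1 is a open polyline drawn with `<polyline>`. Its stroke #008000 means engrave at S283, F2700. After flipping Y the toolpath is (149.21,26.27) → (45.48,29.08) → (70.45,61.58) → (137.68,96.37) → (111.72,9.76).

Shape 2 is a open polyline drawn with `<polyline>`. Its stroke #008000 means engrave at S283, F2700. After flipping Y the toolpath is (170.95,15.91) → (161.13,48.94) → (132.38,80.58) → (5.44,100.56).

Shape 3 is a open polyline drawn with `<polyline>`. Its stroke #008000 means engrave at S283, F2700. After flipping Y the toolpath is (73.14,55.04) → (175.08,86.97) → (157.03,57.56) → (177.33,98.38) → (95.30,43.54) → (147.72,101.78).

Shape 4 is a cubic bezier drawn with `<path>`. Its stroke #008000 means engrave at S283, F2700. After flipping Y the toolpath is (114.59,67.63) → (109.27,58.95) → (110.82,52.14) → (117.19,46.76) → (126.32,42.35) → (136.18,38.46) → (144.70,34.66) → (149.84,30.48) → (149.55,25.48).

Shape 5 is a line segment drawn with `<line>`. Its stroke #000000 means cut at S791, F1223. After flipping Y the toolpath is (30.43,48.82) → (116.73,19.83).

Shape 6 is a closed polygon drawn with `<polygon>`. Its stroke #000000 means cut at S791, F1223. After flipping Y the toolpath is (89.96,51.73) → (54.74,84.63) → (165.59,43.95) → (108.60,82.68) → (89.96,51.73), returning to the start.

Shape 7 is a closed polygon drawn with `<polygon>`. Its stroke #008000 means engrave at S283, F2700. After flipping Y the toolpath is (112.18,51.14) → (177.58,36.77) → (176.76,48.66) → (112.18,51.14), returning to the start.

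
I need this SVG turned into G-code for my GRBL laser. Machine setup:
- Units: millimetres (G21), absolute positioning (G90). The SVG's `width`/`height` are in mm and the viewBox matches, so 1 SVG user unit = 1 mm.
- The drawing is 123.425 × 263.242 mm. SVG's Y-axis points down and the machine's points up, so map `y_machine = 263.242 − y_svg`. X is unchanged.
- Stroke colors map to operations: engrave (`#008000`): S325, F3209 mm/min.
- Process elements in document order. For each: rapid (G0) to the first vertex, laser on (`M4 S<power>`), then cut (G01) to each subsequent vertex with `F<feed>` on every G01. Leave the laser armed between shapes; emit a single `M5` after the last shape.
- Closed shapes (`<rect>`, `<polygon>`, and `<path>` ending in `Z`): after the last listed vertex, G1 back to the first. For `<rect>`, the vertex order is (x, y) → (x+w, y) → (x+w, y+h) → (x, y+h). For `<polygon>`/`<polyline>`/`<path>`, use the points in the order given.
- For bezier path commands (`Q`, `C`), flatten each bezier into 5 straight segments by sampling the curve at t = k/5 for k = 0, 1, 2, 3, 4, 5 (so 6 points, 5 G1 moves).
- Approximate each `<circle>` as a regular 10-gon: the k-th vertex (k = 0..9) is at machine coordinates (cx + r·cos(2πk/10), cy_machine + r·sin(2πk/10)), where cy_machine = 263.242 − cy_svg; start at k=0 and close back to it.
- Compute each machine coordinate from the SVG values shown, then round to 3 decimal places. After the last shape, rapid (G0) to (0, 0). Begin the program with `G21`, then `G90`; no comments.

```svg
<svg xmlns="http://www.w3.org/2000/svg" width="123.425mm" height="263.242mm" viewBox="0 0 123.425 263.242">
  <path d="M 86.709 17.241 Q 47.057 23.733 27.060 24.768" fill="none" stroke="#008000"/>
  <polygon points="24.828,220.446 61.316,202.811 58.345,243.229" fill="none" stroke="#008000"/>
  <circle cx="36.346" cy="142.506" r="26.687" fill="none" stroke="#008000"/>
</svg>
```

G21
G90
G0 X86.709 Y246.001
M4 S325
G01 X71.634 Y243.622 F3209
G01 X58.132 Y241.681 F3209
G01 X46.202 Y240.175 F3209
G01 X35.845 Y239.106 F3209
G01 X27.060 Y238.474 F3209
G0 X24.828 Y42.796
M4 S325
G01 X61.316 Y60.431 F3209
G01 X58.345 Y20.013 F3209
G01 X24.828 Y42.796 F3209
G0 X63.033 Y120.736
M4 S325
G01 X57.936 Y136.422 F3209
G01 X44.593 Y146.117 F3209
G01 X28.099 Y146.117 F3209
G01 X14.756 Y136.422 F3209
G01 X9.659 Y120.736 F3209
G01 X14.756 Y105.050 F3209
G01 X28.099 Y95.355 F3209
G01 X44.593 Y95.355 F3209
G01 X57.936 Y105.050 F3209
G01 X63.033 Y120.736 F3209
M5
G0 X0.000 Y0.000

1 u = 1 mm; y_m = 263.242 − y.

[1] `<path>` quadratic bezier, #008000→engrave S325 F3209: (86.709,246.001) → (71.634,243.622) → (58.132,241.681) → (46.202,240.175) → (35.845,239.106) → (27.060,238.474)

[2] `<polygon>` regular polygon, #008000→engrave S325 F3209: (24.828,42.796) → (61.316,60.431) → (58.345,20.013) → (24.828,42.796) (closed)

[3] `<circle>` circle, #008000→engrave S325 F3209: (63.033,120.736) → (57.936,136.422) → (44.593,146.117) → (28.099,146.117) → (14.756,136.422) → (9.659,120.736) → (14.756,105.050) → (28.099,95.355) → (44.593,95.355) → (57.936,105.050) → (63.033,120.736) (closed)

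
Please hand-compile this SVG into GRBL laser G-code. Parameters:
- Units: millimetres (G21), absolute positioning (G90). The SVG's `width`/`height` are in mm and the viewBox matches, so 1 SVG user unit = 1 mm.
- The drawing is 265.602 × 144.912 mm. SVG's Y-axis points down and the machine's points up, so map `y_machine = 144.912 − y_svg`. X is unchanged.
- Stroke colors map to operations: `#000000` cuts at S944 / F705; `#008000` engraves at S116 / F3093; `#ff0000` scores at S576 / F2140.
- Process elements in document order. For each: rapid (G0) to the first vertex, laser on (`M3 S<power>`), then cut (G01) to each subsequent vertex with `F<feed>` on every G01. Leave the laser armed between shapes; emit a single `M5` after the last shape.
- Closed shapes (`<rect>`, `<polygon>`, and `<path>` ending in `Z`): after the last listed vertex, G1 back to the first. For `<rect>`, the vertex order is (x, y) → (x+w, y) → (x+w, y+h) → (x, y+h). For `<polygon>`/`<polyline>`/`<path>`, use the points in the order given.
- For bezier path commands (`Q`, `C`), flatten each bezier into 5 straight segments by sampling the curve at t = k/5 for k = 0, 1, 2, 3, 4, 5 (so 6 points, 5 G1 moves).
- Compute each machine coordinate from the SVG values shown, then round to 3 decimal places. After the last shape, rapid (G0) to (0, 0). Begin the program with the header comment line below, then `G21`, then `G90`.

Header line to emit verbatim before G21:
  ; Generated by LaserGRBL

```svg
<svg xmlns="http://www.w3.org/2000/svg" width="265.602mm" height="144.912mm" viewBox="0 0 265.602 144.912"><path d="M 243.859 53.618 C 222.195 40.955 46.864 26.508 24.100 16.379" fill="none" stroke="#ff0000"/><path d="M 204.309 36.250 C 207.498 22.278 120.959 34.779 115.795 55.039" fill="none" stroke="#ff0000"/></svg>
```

viewBox `0 0 265.602 144.912` with mm width/height → 1 unit = 1 mm. Flip: y_m = 144.912 − y_svg.

**Shape 1** — `<path>` cubic bezier, stroke `#ff0000` → score (S576, F2140). Control points (SVG): P0=(243.859,53.618), P1=(222.195,40.955), P2=(46.864,26.508), P3=(24.100,16.379); sampled at t=k/5. Machine vertices: (243.859,91.294) → (214.870,99.057) → (163.701,106.955) → (105.050,114.696) → (53.617,121.986) → (24.100,128.533). Open path.

**Shape 2** — `<path>` cubic bezier, stroke `#ff0000` → score (S576, F2140). Control points (SVG): P0=(204.309,36.250), P1=(207.498,22.278), P2=(120.959,34.779), P3=(115.795,55.039); sampled at t=k/5. Machine vertices: (204.309,108.662) → (196.824,114.018) → (176.017,113.919) → (150.101,109.263) → (127.290,100.948) → (115.795,89.873). Open path.

; Generated by LaserGRBL
G21
G90
G0 X243.859 Y91.294
M3 S576
G01 X214.870 Y99.057 F2140
G01 X163.701 Y106.955 F2140
G01 X105.050 Y114.696 F2140
G01 X53.617 Y121.986 F2140
G01 X24.100 Y128.533 F2140
G0 X204.309 Y108.662
M3 S576
G01 X196.824 Y114.018 F2140
G01 X176.017 Y113.919 F2140
G01 X150.101 Y109.263 F2140
G01 X127.290 Y100.948 F2140
G01 X115.795 Y89.873 F2140
M5
G0 X0.000 Y0.000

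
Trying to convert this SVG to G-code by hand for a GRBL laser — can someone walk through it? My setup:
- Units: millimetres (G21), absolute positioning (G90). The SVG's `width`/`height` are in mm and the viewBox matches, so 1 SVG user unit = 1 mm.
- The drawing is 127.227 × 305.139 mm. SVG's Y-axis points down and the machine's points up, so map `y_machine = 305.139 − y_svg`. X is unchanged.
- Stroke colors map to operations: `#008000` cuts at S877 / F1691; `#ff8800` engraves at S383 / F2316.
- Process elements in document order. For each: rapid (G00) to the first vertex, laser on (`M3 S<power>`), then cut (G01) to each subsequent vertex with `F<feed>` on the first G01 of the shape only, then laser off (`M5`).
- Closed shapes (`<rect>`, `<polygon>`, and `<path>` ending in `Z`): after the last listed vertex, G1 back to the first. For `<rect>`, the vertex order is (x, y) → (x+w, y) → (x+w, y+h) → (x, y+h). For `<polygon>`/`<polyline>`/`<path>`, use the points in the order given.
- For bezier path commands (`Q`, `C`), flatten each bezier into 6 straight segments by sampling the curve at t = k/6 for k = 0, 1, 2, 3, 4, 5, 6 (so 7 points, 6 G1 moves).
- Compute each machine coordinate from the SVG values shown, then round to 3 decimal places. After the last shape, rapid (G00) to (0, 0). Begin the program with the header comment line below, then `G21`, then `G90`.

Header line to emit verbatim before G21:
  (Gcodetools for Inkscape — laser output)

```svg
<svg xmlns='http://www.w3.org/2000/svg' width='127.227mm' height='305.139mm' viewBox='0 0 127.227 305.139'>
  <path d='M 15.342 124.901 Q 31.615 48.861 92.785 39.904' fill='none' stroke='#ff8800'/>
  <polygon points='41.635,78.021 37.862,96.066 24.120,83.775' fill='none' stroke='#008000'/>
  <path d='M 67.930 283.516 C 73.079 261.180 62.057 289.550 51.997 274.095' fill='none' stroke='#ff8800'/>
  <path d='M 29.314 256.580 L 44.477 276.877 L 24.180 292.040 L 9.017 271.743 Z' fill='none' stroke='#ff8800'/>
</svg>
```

(Gcodetools for Inkscape — laser output)
G21
G90
G00 X15.342 Y180.238
M3 S383
G01 X22.013 Y203.721 F2316
G01 X31.179 Y223.478
G01 X42.839 Y239.507
G01 X56.994 Y251.810
G01 X73.642 Y260.386
G01 X92.785 Y265.235
M5
G00 X41.635 Y227.118
M3 S877
G01 X37.862 Y209.073 F1691
G01 X24.120 Y221.364
G01 X41.635 Y227.118
M5
G00 X67.930 Y21.623
M3 S383
G01 X69.236 Y29.003 F2316
G01 X68.323 Y30.558
G01 X65.667 Y28.914
G01 X61.743 Y26.696
G01 X57.028 Y26.531
G01 X51.997 Y31.044
M5
G00 X29.314 Y48.559
M3 S383
G01 X44.477 Y28.262 F2316
G01 X24.180 Y13.099
G01 X9.017 Y33.396
G01 X29.314 Y48.559
M5
G00 X0.000 Y0.000

1 u = 1 mm; y_m = 305.139 − y.

[1] `<path>` quadratic bezier, #ff8800→engrave S383 F2316: (15.342,180.238) → (22.013,203.721) → (31.179,223.478) → (42.839,239.507) → (56.994,251.810) → (73.642,260.386) → (92.785,265.235)

[2] `<polygon>` regular polygon, #008000→cut S877 F1691: (41.635,227.118) → (37.862,209.073) → (24.120,221.364) → (41.635,227.118) (closed)

[3] `<path>` cubic bezier, #ff8800→engrave S383 F2316: (67.930,21.623) → (69.236,29.003) → (68.323,30.558) → (65.667,28.914) → (61.743,26.696) → (57.028,26.531) → (51.997,31.044)

[4] `<path>` regular polygon, #ff8800→engrave S383 F2316: (29.314,48.559) → (44.477,28.262) → (24.180,13.099) → (9.017,33.396) → (29.314,48.559) (closed)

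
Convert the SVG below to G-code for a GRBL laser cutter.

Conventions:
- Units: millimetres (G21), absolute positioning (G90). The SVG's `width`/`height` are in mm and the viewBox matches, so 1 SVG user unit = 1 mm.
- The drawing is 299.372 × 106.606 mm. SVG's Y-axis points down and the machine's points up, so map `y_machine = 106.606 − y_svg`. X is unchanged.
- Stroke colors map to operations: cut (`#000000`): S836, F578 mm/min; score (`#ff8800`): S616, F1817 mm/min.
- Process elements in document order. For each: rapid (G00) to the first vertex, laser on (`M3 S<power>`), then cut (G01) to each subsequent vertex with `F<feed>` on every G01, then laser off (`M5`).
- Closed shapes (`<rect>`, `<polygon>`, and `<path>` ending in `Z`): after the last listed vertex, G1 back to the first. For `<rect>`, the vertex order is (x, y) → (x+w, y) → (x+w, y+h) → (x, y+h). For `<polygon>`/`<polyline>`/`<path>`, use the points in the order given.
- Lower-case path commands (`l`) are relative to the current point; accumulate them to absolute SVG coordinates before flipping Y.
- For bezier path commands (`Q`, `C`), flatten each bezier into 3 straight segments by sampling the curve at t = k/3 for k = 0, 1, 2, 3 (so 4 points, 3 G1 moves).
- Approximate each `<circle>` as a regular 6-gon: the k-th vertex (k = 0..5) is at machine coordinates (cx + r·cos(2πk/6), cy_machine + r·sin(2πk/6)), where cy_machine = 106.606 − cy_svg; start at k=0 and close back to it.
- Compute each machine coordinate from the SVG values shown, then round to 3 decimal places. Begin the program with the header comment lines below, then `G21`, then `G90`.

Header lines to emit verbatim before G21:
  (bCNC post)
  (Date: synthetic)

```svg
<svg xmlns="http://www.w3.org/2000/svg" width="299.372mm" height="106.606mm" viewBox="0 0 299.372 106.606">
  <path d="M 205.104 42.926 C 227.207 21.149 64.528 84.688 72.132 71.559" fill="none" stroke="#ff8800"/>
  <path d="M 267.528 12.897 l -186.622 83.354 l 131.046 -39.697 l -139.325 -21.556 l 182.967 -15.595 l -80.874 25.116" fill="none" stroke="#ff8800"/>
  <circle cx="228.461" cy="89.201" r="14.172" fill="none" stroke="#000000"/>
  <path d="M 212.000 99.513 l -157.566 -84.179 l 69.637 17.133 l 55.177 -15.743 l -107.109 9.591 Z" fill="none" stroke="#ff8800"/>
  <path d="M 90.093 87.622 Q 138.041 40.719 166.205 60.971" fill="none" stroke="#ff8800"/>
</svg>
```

1 u = 1 mm; y_m = 106.606 − y.

[1] `<path>` cubic bezier, #ff8800→score S616 F1817: (205.104,63.680) → (178.764,63.018) → (108.138,41.475) → (72.132,35.047)

[2] `<path>` open polyline, #ff8800→score S616 F1817: (267.528,93.709) → (80.906,10.355) → (211.952,50.052) → (72.627,71.608) → (255.594,87.203) → (174.720,62.087)

[3] `<circle>` circle, #000000→cut S836 F578: (242.633,17.405) → (235.547,29.678) → (221.375,29.678) → (214.289,17.405) → (221.375,5.132) → (235.547,5.132) → (242.633,17.405) (closed)

[4] `<path>` closed polygon, #ff8800→score S616 F1817: (212.000,7.093) → (54.434,91.272) → (124.071,74.139) → (179.248,89.882) → (72.139,80.291) → (212.000,7.093) (closed)

[5] `<path>` quadratic bezier, #ff8800→score S616 F1817: (90.093,18.984) → (119.860,42.791) → (145.231,51.675) → (166.205,45.635)

(bCNC post)
(Date: synthetic)
G21
G90
G00 X205.104 Y63.680
M3 S616
G01 X178.764 Y63.018 F1817
G01 X108.138 Y41.475 F1817
G01 X72.132 Y35.047 F1817
M5
G00 X267.528 Y93.709
M3 S616
G01 X80.906 Y10.355 F1817
G01 X211.952 Y50.052 F1817
G01 X72.627 Y71.608 F1817
G01 X255.594 Y87.203 F1817
G01 X174.720 Y62.087 F1817
M5
G00 X242.633 Y17.405
M3 S836
G01 X235.547 Y29.678 F578
G01 X221.375 Y29.678 F578
G01 X214.289 Y17.405 F578
G01 X221.375 Y5.132 F578
G01 X235.547 Y5.132 F578
G01 X242.633 Y17.405 F578
M5
G00 X212.000 Y7.093
M3 S616
G01 X54.434 Y91.272 F1817
G01 X124.071 Y74.139 F1817
G01 X179.248 Y89.882 F1817
G01 X72.139 Y80.291 F1817
G01 X212.000 Y7.093 F1817
M5
G00 X90.093 Y18.984
M3 S616
G01 X119.860 Y42.791 F1817
G01 X145.231 Y51.675 F1817
G01 X166.205 Y45.635 F1817
M5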